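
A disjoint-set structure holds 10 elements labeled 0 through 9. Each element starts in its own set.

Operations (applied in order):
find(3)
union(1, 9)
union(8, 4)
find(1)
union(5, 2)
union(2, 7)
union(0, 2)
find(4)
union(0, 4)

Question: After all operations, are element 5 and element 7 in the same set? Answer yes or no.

Answer: yes

Derivation:
Step 1: find(3) -> no change; set of 3 is {3}
Step 2: union(1, 9) -> merged; set of 1 now {1, 9}
Step 3: union(8, 4) -> merged; set of 8 now {4, 8}
Step 4: find(1) -> no change; set of 1 is {1, 9}
Step 5: union(5, 2) -> merged; set of 5 now {2, 5}
Step 6: union(2, 7) -> merged; set of 2 now {2, 5, 7}
Step 7: union(0, 2) -> merged; set of 0 now {0, 2, 5, 7}
Step 8: find(4) -> no change; set of 4 is {4, 8}
Step 9: union(0, 4) -> merged; set of 0 now {0, 2, 4, 5, 7, 8}
Set of 5: {0, 2, 4, 5, 7, 8}; 7 is a member.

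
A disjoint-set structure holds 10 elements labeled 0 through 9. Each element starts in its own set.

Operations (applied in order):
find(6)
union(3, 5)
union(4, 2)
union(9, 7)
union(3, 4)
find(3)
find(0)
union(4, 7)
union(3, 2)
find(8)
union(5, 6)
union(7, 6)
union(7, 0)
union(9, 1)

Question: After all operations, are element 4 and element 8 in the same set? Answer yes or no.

Answer: no

Derivation:
Step 1: find(6) -> no change; set of 6 is {6}
Step 2: union(3, 5) -> merged; set of 3 now {3, 5}
Step 3: union(4, 2) -> merged; set of 4 now {2, 4}
Step 4: union(9, 7) -> merged; set of 9 now {7, 9}
Step 5: union(3, 4) -> merged; set of 3 now {2, 3, 4, 5}
Step 6: find(3) -> no change; set of 3 is {2, 3, 4, 5}
Step 7: find(0) -> no change; set of 0 is {0}
Step 8: union(4, 7) -> merged; set of 4 now {2, 3, 4, 5, 7, 9}
Step 9: union(3, 2) -> already same set; set of 3 now {2, 3, 4, 5, 7, 9}
Step 10: find(8) -> no change; set of 8 is {8}
Step 11: union(5, 6) -> merged; set of 5 now {2, 3, 4, 5, 6, 7, 9}
Step 12: union(7, 6) -> already same set; set of 7 now {2, 3, 4, 5, 6, 7, 9}
Step 13: union(7, 0) -> merged; set of 7 now {0, 2, 3, 4, 5, 6, 7, 9}
Step 14: union(9, 1) -> merged; set of 9 now {0, 1, 2, 3, 4, 5, 6, 7, 9}
Set of 4: {0, 1, 2, 3, 4, 5, 6, 7, 9}; 8 is not a member.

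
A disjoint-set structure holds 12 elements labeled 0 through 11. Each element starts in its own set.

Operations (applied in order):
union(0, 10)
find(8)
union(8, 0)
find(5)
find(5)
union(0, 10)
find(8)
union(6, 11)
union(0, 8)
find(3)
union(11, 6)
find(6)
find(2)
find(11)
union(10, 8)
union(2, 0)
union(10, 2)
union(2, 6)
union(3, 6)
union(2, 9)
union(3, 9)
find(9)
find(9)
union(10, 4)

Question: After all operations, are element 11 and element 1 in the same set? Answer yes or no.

Step 1: union(0, 10) -> merged; set of 0 now {0, 10}
Step 2: find(8) -> no change; set of 8 is {8}
Step 3: union(8, 0) -> merged; set of 8 now {0, 8, 10}
Step 4: find(5) -> no change; set of 5 is {5}
Step 5: find(5) -> no change; set of 5 is {5}
Step 6: union(0, 10) -> already same set; set of 0 now {0, 8, 10}
Step 7: find(8) -> no change; set of 8 is {0, 8, 10}
Step 8: union(6, 11) -> merged; set of 6 now {6, 11}
Step 9: union(0, 8) -> already same set; set of 0 now {0, 8, 10}
Step 10: find(3) -> no change; set of 3 is {3}
Step 11: union(11, 6) -> already same set; set of 11 now {6, 11}
Step 12: find(6) -> no change; set of 6 is {6, 11}
Step 13: find(2) -> no change; set of 2 is {2}
Step 14: find(11) -> no change; set of 11 is {6, 11}
Step 15: union(10, 8) -> already same set; set of 10 now {0, 8, 10}
Step 16: union(2, 0) -> merged; set of 2 now {0, 2, 8, 10}
Step 17: union(10, 2) -> already same set; set of 10 now {0, 2, 8, 10}
Step 18: union(2, 6) -> merged; set of 2 now {0, 2, 6, 8, 10, 11}
Step 19: union(3, 6) -> merged; set of 3 now {0, 2, 3, 6, 8, 10, 11}
Step 20: union(2, 9) -> merged; set of 2 now {0, 2, 3, 6, 8, 9, 10, 11}
Step 21: union(3, 9) -> already same set; set of 3 now {0, 2, 3, 6, 8, 9, 10, 11}
Step 22: find(9) -> no change; set of 9 is {0, 2, 3, 6, 8, 9, 10, 11}
Step 23: find(9) -> no change; set of 9 is {0, 2, 3, 6, 8, 9, 10, 11}
Step 24: union(10, 4) -> merged; set of 10 now {0, 2, 3, 4, 6, 8, 9, 10, 11}
Set of 11: {0, 2, 3, 4, 6, 8, 9, 10, 11}; 1 is not a member.

Answer: no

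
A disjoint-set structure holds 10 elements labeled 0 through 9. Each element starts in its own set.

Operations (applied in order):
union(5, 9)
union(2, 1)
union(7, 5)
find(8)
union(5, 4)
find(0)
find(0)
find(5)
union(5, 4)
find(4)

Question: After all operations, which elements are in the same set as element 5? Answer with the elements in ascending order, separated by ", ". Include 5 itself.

Answer: 4, 5, 7, 9

Derivation:
Step 1: union(5, 9) -> merged; set of 5 now {5, 9}
Step 2: union(2, 1) -> merged; set of 2 now {1, 2}
Step 3: union(7, 5) -> merged; set of 7 now {5, 7, 9}
Step 4: find(8) -> no change; set of 8 is {8}
Step 5: union(5, 4) -> merged; set of 5 now {4, 5, 7, 9}
Step 6: find(0) -> no change; set of 0 is {0}
Step 7: find(0) -> no change; set of 0 is {0}
Step 8: find(5) -> no change; set of 5 is {4, 5, 7, 9}
Step 9: union(5, 4) -> already same set; set of 5 now {4, 5, 7, 9}
Step 10: find(4) -> no change; set of 4 is {4, 5, 7, 9}
Component of 5: {4, 5, 7, 9}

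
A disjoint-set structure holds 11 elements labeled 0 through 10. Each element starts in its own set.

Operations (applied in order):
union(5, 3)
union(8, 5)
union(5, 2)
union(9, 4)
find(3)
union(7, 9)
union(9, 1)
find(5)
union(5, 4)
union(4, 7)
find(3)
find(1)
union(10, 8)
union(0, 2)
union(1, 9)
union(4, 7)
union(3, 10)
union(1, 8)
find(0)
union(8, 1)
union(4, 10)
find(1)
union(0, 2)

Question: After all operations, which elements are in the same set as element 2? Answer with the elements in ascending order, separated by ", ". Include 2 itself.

Step 1: union(5, 3) -> merged; set of 5 now {3, 5}
Step 2: union(8, 5) -> merged; set of 8 now {3, 5, 8}
Step 3: union(5, 2) -> merged; set of 5 now {2, 3, 5, 8}
Step 4: union(9, 4) -> merged; set of 9 now {4, 9}
Step 5: find(3) -> no change; set of 3 is {2, 3, 5, 8}
Step 6: union(7, 9) -> merged; set of 7 now {4, 7, 9}
Step 7: union(9, 1) -> merged; set of 9 now {1, 4, 7, 9}
Step 8: find(5) -> no change; set of 5 is {2, 3, 5, 8}
Step 9: union(5, 4) -> merged; set of 5 now {1, 2, 3, 4, 5, 7, 8, 9}
Step 10: union(4, 7) -> already same set; set of 4 now {1, 2, 3, 4, 5, 7, 8, 9}
Step 11: find(3) -> no change; set of 3 is {1, 2, 3, 4, 5, 7, 8, 9}
Step 12: find(1) -> no change; set of 1 is {1, 2, 3, 4, 5, 7, 8, 9}
Step 13: union(10, 8) -> merged; set of 10 now {1, 2, 3, 4, 5, 7, 8, 9, 10}
Step 14: union(0, 2) -> merged; set of 0 now {0, 1, 2, 3, 4, 5, 7, 8, 9, 10}
Step 15: union(1, 9) -> already same set; set of 1 now {0, 1, 2, 3, 4, 5, 7, 8, 9, 10}
Step 16: union(4, 7) -> already same set; set of 4 now {0, 1, 2, 3, 4, 5, 7, 8, 9, 10}
Step 17: union(3, 10) -> already same set; set of 3 now {0, 1, 2, 3, 4, 5, 7, 8, 9, 10}
Step 18: union(1, 8) -> already same set; set of 1 now {0, 1, 2, 3, 4, 5, 7, 8, 9, 10}
Step 19: find(0) -> no change; set of 0 is {0, 1, 2, 3, 4, 5, 7, 8, 9, 10}
Step 20: union(8, 1) -> already same set; set of 8 now {0, 1, 2, 3, 4, 5, 7, 8, 9, 10}
Step 21: union(4, 10) -> already same set; set of 4 now {0, 1, 2, 3, 4, 5, 7, 8, 9, 10}
Step 22: find(1) -> no change; set of 1 is {0, 1, 2, 3, 4, 5, 7, 8, 9, 10}
Step 23: union(0, 2) -> already same set; set of 0 now {0, 1, 2, 3, 4, 5, 7, 8, 9, 10}
Component of 2: {0, 1, 2, 3, 4, 5, 7, 8, 9, 10}

Answer: 0, 1, 2, 3, 4, 5, 7, 8, 9, 10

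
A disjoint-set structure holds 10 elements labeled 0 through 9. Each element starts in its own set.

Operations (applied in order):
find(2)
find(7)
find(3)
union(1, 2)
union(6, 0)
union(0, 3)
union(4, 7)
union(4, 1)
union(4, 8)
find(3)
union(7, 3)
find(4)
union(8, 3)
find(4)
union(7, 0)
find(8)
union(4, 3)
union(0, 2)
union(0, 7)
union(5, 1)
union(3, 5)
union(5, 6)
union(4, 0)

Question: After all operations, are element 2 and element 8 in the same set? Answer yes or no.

Step 1: find(2) -> no change; set of 2 is {2}
Step 2: find(7) -> no change; set of 7 is {7}
Step 3: find(3) -> no change; set of 3 is {3}
Step 4: union(1, 2) -> merged; set of 1 now {1, 2}
Step 5: union(6, 0) -> merged; set of 6 now {0, 6}
Step 6: union(0, 3) -> merged; set of 0 now {0, 3, 6}
Step 7: union(4, 7) -> merged; set of 4 now {4, 7}
Step 8: union(4, 1) -> merged; set of 4 now {1, 2, 4, 7}
Step 9: union(4, 8) -> merged; set of 4 now {1, 2, 4, 7, 8}
Step 10: find(3) -> no change; set of 3 is {0, 3, 6}
Step 11: union(7, 3) -> merged; set of 7 now {0, 1, 2, 3, 4, 6, 7, 8}
Step 12: find(4) -> no change; set of 4 is {0, 1, 2, 3, 4, 6, 7, 8}
Step 13: union(8, 3) -> already same set; set of 8 now {0, 1, 2, 3, 4, 6, 7, 8}
Step 14: find(4) -> no change; set of 4 is {0, 1, 2, 3, 4, 6, 7, 8}
Step 15: union(7, 0) -> already same set; set of 7 now {0, 1, 2, 3, 4, 6, 7, 8}
Step 16: find(8) -> no change; set of 8 is {0, 1, 2, 3, 4, 6, 7, 8}
Step 17: union(4, 3) -> already same set; set of 4 now {0, 1, 2, 3, 4, 6, 7, 8}
Step 18: union(0, 2) -> already same set; set of 0 now {0, 1, 2, 3, 4, 6, 7, 8}
Step 19: union(0, 7) -> already same set; set of 0 now {0, 1, 2, 3, 4, 6, 7, 8}
Step 20: union(5, 1) -> merged; set of 5 now {0, 1, 2, 3, 4, 5, 6, 7, 8}
Step 21: union(3, 5) -> already same set; set of 3 now {0, 1, 2, 3, 4, 5, 6, 7, 8}
Step 22: union(5, 6) -> already same set; set of 5 now {0, 1, 2, 3, 4, 5, 6, 7, 8}
Step 23: union(4, 0) -> already same set; set of 4 now {0, 1, 2, 3, 4, 5, 6, 7, 8}
Set of 2: {0, 1, 2, 3, 4, 5, 6, 7, 8}; 8 is a member.

Answer: yes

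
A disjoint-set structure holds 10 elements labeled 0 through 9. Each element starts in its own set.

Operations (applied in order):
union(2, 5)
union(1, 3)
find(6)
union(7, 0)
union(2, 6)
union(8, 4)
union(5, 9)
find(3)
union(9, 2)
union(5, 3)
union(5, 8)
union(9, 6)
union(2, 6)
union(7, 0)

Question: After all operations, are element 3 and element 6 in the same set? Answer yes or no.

Step 1: union(2, 5) -> merged; set of 2 now {2, 5}
Step 2: union(1, 3) -> merged; set of 1 now {1, 3}
Step 3: find(6) -> no change; set of 6 is {6}
Step 4: union(7, 0) -> merged; set of 7 now {0, 7}
Step 5: union(2, 6) -> merged; set of 2 now {2, 5, 6}
Step 6: union(8, 4) -> merged; set of 8 now {4, 8}
Step 7: union(5, 9) -> merged; set of 5 now {2, 5, 6, 9}
Step 8: find(3) -> no change; set of 3 is {1, 3}
Step 9: union(9, 2) -> already same set; set of 9 now {2, 5, 6, 9}
Step 10: union(5, 3) -> merged; set of 5 now {1, 2, 3, 5, 6, 9}
Step 11: union(5, 8) -> merged; set of 5 now {1, 2, 3, 4, 5, 6, 8, 9}
Step 12: union(9, 6) -> already same set; set of 9 now {1, 2, 3, 4, 5, 6, 8, 9}
Step 13: union(2, 6) -> already same set; set of 2 now {1, 2, 3, 4, 5, 6, 8, 9}
Step 14: union(7, 0) -> already same set; set of 7 now {0, 7}
Set of 3: {1, 2, 3, 4, 5, 6, 8, 9}; 6 is a member.

Answer: yes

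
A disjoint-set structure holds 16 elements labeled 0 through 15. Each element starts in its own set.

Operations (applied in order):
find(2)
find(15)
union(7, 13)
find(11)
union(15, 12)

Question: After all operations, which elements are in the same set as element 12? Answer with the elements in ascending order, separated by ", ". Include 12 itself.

Answer: 12, 15

Derivation:
Step 1: find(2) -> no change; set of 2 is {2}
Step 2: find(15) -> no change; set of 15 is {15}
Step 3: union(7, 13) -> merged; set of 7 now {7, 13}
Step 4: find(11) -> no change; set of 11 is {11}
Step 5: union(15, 12) -> merged; set of 15 now {12, 15}
Component of 12: {12, 15}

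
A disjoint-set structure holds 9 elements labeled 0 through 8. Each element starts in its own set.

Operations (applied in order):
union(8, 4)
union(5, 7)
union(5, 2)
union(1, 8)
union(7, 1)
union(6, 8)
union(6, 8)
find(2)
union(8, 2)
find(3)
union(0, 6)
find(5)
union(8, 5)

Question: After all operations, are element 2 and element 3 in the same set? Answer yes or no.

Step 1: union(8, 4) -> merged; set of 8 now {4, 8}
Step 2: union(5, 7) -> merged; set of 5 now {5, 7}
Step 3: union(5, 2) -> merged; set of 5 now {2, 5, 7}
Step 4: union(1, 8) -> merged; set of 1 now {1, 4, 8}
Step 5: union(7, 1) -> merged; set of 7 now {1, 2, 4, 5, 7, 8}
Step 6: union(6, 8) -> merged; set of 6 now {1, 2, 4, 5, 6, 7, 8}
Step 7: union(6, 8) -> already same set; set of 6 now {1, 2, 4, 5, 6, 7, 8}
Step 8: find(2) -> no change; set of 2 is {1, 2, 4, 5, 6, 7, 8}
Step 9: union(8, 2) -> already same set; set of 8 now {1, 2, 4, 5, 6, 7, 8}
Step 10: find(3) -> no change; set of 3 is {3}
Step 11: union(0, 6) -> merged; set of 0 now {0, 1, 2, 4, 5, 6, 7, 8}
Step 12: find(5) -> no change; set of 5 is {0, 1, 2, 4, 5, 6, 7, 8}
Step 13: union(8, 5) -> already same set; set of 8 now {0, 1, 2, 4, 5, 6, 7, 8}
Set of 2: {0, 1, 2, 4, 5, 6, 7, 8}; 3 is not a member.

Answer: no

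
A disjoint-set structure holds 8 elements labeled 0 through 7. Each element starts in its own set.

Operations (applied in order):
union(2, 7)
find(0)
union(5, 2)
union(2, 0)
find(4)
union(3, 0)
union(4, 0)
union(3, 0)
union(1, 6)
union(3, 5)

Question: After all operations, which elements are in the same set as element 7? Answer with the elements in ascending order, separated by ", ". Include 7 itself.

Step 1: union(2, 7) -> merged; set of 2 now {2, 7}
Step 2: find(0) -> no change; set of 0 is {0}
Step 3: union(5, 2) -> merged; set of 5 now {2, 5, 7}
Step 4: union(2, 0) -> merged; set of 2 now {0, 2, 5, 7}
Step 5: find(4) -> no change; set of 4 is {4}
Step 6: union(3, 0) -> merged; set of 3 now {0, 2, 3, 5, 7}
Step 7: union(4, 0) -> merged; set of 4 now {0, 2, 3, 4, 5, 7}
Step 8: union(3, 0) -> already same set; set of 3 now {0, 2, 3, 4, 5, 7}
Step 9: union(1, 6) -> merged; set of 1 now {1, 6}
Step 10: union(3, 5) -> already same set; set of 3 now {0, 2, 3, 4, 5, 7}
Component of 7: {0, 2, 3, 4, 5, 7}

Answer: 0, 2, 3, 4, 5, 7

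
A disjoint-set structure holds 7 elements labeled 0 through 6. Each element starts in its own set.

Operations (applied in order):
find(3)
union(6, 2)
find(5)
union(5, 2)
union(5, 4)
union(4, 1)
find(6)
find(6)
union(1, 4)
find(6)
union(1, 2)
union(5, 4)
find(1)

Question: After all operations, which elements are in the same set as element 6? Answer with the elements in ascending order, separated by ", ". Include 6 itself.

Answer: 1, 2, 4, 5, 6

Derivation:
Step 1: find(3) -> no change; set of 3 is {3}
Step 2: union(6, 2) -> merged; set of 6 now {2, 6}
Step 3: find(5) -> no change; set of 5 is {5}
Step 4: union(5, 2) -> merged; set of 5 now {2, 5, 6}
Step 5: union(5, 4) -> merged; set of 5 now {2, 4, 5, 6}
Step 6: union(4, 1) -> merged; set of 4 now {1, 2, 4, 5, 6}
Step 7: find(6) -> no change; set of 6 is {1, 2, 4, 5, 6}
Step 8: find(6) -> no change; set of 6 is {1, 2, 4, 5, 6}
Step 9: union(1, 4) -> already same set; set of 1 now {1, 2, 4, 5, 6}
Step 10: find(6) -> no change; set of 6 is {1, 2, 4, 5, 6}
Step 11: union(1, 2) -> already same set; set of 1 now {1, 2, 4, 5, 6}
Step 12: union(5, 4) -> already same set; set of 5 now {1, 2, 4, 5, 6}
Step 13: find(1) -> no change; set of 1 is {1, 2, 4, 5, 6}
Component of 6: {1, 2, 4, 5, 6}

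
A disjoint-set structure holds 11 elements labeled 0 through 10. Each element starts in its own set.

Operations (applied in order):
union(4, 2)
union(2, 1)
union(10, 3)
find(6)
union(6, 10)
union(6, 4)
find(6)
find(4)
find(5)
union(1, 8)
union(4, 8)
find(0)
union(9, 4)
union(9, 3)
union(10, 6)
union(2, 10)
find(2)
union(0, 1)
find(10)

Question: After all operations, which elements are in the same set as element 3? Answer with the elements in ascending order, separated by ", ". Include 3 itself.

Answer: 0, 1, 2, 3, 4, 6, 8, 9, 10

Derivation:
Step 1: union(4, 2) -> merged; set of 4 now {2, 4}
Step 2: union(2, 1) -> merged; set of 2 now {1, 2, 4}
Step 3: union(10, 3) -> merged; set of 10 now {3, 10}
Step 4: find(6) -> no change; set of 6 is {6}
Step 5: union(6, 10) -> merged; set of 6 now {3, 6, 10}
Step 6: union(6, 4) -> merged; set of 6 now {1, 2, 3, 4, 6, 10}
Step 7: find(6) -> no change; set of 6 is {1, 2, 3, 4, 6, 10}
Step 8: find(4) -> no change; set of 4 is {1, 2, 3, 4, 6, 10}
Step 9: find(5) -> no change; set of 5 is {5}
Step 10: union(1, 8) -> merged; set of 1 now {1, 2, 3, 4, 6, 8, 10}
Step 11: union(4, 8) -> already same set; set of 4 now {1, 2, 3, 4, 6, 8, 10}
Step 12: find(0) -> no change; set of 0 is {0}
Step 13: union(9, 4) -> merged; set of 9 now {1, 2, 3, 4, 6, 8, 9, 10}
Step 14: union(9, 3) -> already same set; set of 9 now {1, 2, 3, 4, 6, 8, 9, 10}
Step 15: union(10, 6) -> already same set; set of 10 now {1, 2, 3, 4, 6, 8, 9, 10}
Step 16: union(2, 10) -> already same set; set of 2 now {1, 2, 3, 4, 6, 8, 9, 10}
Step 17: find(2) -> no change; set of 2 is {1, 2, 3, 4, 6, 8, 9, 10}
Step 18: union(0, 1) -> merged; set of 0 now {0, 1, 2, 3, 4, 6, 8, 9, 10}
Step 19: find(10) -> no change; set of 10 is {0, 1, 2, 3, 4, 6, 8, 9, 10}
Component of 3: {0, 1, 2, 3, 4, 6, 8, 9, 10}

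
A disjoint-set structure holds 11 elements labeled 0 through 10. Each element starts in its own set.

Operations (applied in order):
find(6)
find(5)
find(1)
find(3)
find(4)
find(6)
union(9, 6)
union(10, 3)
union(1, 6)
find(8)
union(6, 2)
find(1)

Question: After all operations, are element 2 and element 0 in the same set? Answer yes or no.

Step 1: find(6) -> no change; set of 6 is {6}
Step 2: find(5) -> no change; set of 5 is {5}
Step 3: find(1) -> no change; set of 1 is {1}
Step 4: find(3) -> no change; set of 3 is {3}
Step 5: find(4) -> no change; set of 4 is {4}
Step 6: find(6) -> no change; set of 6 is {6}
Step 7: union(9, 6) -> merged; set of 9 now {6, 9}
Step 8: union(10, 3) -> merged; set of 10 now {3, 10}
Step 9: union(1, 6) -> merged; set of 1 now {1, 6, 9}
Step 10: find(8) -> no change; set of 8 is {8}
Step 11: union(6, 2) -> merged; set of 6 now {1, 2, 6, 9}
Step 12: find(1) -> no change; set of 1 is {1, 2, 6, 9}
Set of 2: {1, 2, 6, 9}; 0 is not a member.

Answer: no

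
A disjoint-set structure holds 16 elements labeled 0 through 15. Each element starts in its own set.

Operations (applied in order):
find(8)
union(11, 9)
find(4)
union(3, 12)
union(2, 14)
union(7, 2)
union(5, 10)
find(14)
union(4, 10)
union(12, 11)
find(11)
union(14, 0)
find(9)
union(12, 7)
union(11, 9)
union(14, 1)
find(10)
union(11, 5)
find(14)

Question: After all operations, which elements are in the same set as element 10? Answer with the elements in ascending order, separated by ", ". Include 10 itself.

Step 1: find(8) -> no change; set of 8 is {8}
Step 2: union(11, 9) -> merged; set of 11 now {9, 11}
Step 3: find(4) -> no change; set of 4 is {4}
Step 4: union(3, 12) -> merged; set of 3 now {3, 12}
Step 5: union(2, 14) -> merged; set of 2 now {2, 14}
Step 6: union(7, 2) -> merged; set of 7 now {2, 7, 14}
Step 7: union(5, 10) -> merged; set of 5 now {5, 10}
Step 8: find(14) -> no change; set of 14 is {2, 7, 14}
Step 9: union(4, 10) -> merged; set of 4 now {4, 5, 10}
Step 10: union(12, 11) -> merged; set of 12 now {3, 9, 11, 12}
Step 11: find(11) -> no change; set of 11 is {3, 9, 11, 12}
Step 12: union(14, 0) -> merged; set of 14 now {0, 2, 7, 14}
Step 13: find(9) -> no change; set of 9 is {3, 9, 11, 12}
Step 14: union(12, 7) -> merged; set of 12 now {0, 2, 3, 7, 9, 11, 12, 14}
Step 15: union(11, 9) -> already same set; set of 11 now {0, 2, 3, 7, 9, 11, 12, 14}
Step 16: union(14, 1) -> merged; set of 14 now {0, 1, 2, 3, 7, 9, 11, 12, 14}
Step 17: find(10) -> no change; set of 10 is {4, 5, 10}
Step 18: union(11, 5) -> merged; set of 11 now {0, 1, 2, 3, 4, 5, 7, 9, 10, 11, 12, 14}
Step 19: find(14) -> no change; set of 14 is {0, 1, 2, 3, 4, 5, 7, 9, 10, 11, 12, 14}
Component of 10: {0, 1, 2, 3, 4, 5, 7, 9, 10, 11, 12, 14}

Answer: 0, 1, 2, 3, 4, 5, 7, 9, 10, 11, 12, 14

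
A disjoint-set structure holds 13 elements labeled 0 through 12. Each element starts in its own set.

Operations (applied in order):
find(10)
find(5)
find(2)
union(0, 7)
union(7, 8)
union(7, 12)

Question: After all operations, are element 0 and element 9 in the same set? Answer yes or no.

Answer: no

Derivation:
Step 1: find(10) -> no change; set of 10 is {10}
Step 2: find(5) -> no change; set of 5 is {5}
Step 3: find(2) -> no change; set of 2 is {2}
Step 4: union(0, 7) -> merged; set of 0 now {0, 7}
Step 5: union(7, 8) -> merged; set of 7 now {0, 7, 8}
Step 6: union(7, 12) -> merged; set of 7 now {0, 7, 8, 12}
Set of 0: {0, 7, 8, 12}; 9 is not a member.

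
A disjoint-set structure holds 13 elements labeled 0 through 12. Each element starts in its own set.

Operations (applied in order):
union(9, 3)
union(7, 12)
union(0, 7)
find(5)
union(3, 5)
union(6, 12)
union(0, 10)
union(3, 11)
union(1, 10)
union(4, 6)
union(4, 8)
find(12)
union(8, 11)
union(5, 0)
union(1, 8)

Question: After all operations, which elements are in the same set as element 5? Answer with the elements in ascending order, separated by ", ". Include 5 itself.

Step 1: union(9, 3) -> merged; set of 9 now {3, 9}
Step 2: union(7, 12) -> merged; set of 7 now {7, 12}
Step 3: union(0, 7) -> merged; set of 0 now {0, 7, 12}
Step 4: find(5) -> no change; set of 5 is {5}
Step 5: union(3, 5) -> merged; set of 3 now {3, 5, 9}
Step 6: union(6, 12) -> merged; set of 6 now {0, 6, 7, 12}
Step 7: union(0, 10) -> merged; set of 0 now {0, 6, 7, 10, 12}
Step 8: union(3, 11) -> merged; set of 3 now {3, 5, 9, 11}
Step 9: union(1, 10) -> merged; set of 1 now {0, 1, 6, 7, 10, 12}
Step 10: union(4, 6) -> merged; set of 4 now {0, 1, 4, 6, 7, 10, 12}
Step 11: union(4, 8) -> merged; set of 4 now {0, 1, 4, 6, 7, 8, 10, 12}
Step 12: find(12) -> no change; set of 12 is {0, 1, 4, 6, 7, 8, 10, 12}
Step 13: union(8, 11) -> merged; set of 8 now {0, 1, 3, 4, 5, 6, 7, 8, 9, 10, 11, 12}
Step 14: union(5, 0) -> already same set; set of 5 now {0, 1, 3, 4, 5, 6, 7, 8, 9, 10, 11, 12}
Step 15: union(1, 8) -> already same set; set of 1 now {0, 1, 3, 4, 5, 6, 7, 8, 9, 10, 11, 12}
Component of 5: {0, 1, 3, 4, 5, 6, 7, 8, 9, 10, 11, 12}

Answer: 0, 1, 3, 4, 5, 6, 7, 8, 9, 10, 11, 12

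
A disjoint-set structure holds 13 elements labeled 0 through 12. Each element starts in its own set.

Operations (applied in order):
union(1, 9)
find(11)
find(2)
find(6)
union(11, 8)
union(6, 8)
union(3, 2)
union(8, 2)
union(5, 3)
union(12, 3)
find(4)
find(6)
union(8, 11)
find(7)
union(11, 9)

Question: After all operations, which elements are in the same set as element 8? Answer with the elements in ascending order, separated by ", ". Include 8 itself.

Answer: 1, 2, 3, 5, 6, 8, 9, 11, 12

Derivation:
Step 1: union(1, 9) -> merged; set of 1 now {1, 9}
Step 2: find(11) -> no change; set of 11 is {11}
Step 3: find(2) -> no change; set of 2 is {2}
Step 4: find(6) -> no change; set of 6 is {6}
Step 5: union(11, 8) -> merged; set of 11 now {8, 11}
Step 6: union(6, 8) -> merged; set of 6 now {6, 8, 11}
Step 7: union(3, 2) -> merged; set of 3 now {2, 3}
Step 8: union(8, 2) -> merged; set of 8 now {2, 3, 6, 8, 11}
Step 9: union(5, 3) -> merged; set of 5 now {2, 3, 5, 6, 8, 11}
Step 10: union(12, 3) -> merged; set of 12 now {2, 3, 5, 6, 8, 11, 12}
Step 11: find(4) -> no change; set of 4 is {4}
Step 12: find(6) -> no change; set of 6 is {2, 3, 5, 6, 8, 11, 12}
Step 13: union(8, 11) -> already same set; set of 8 now {2, 3, 5, 6, 8, 11, 12}
Step 14: find(7) -> no change; set of 7 is {7}
Step 15: union(11, 9) -> merged; set of 11 now {1, 2, 3, 5, 6, 8, 9, 11, 12}
Component of 8: {1, 2, 3, 5, 6, 8, 9, 11, 12}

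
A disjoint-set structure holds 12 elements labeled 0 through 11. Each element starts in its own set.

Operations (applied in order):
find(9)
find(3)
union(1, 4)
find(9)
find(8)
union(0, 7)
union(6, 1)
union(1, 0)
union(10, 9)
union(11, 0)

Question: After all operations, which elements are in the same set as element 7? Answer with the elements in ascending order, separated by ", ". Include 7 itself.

Step 1: find(9) -> no change; set of 9 is {9}
Step 2: find(3) -> no change; set of 3 is {3}
Step 3: union(1, 4) -> merged; set of 1 now {1, 4}
Step 4: find(9) -> no change; set of 9 is {9}
Step 5: find(8) -> no change; set of 8 is {8}
Step 6: union(0, 7) -> merged; set of 0 now {0, 7}
Step 7: union(6, 1) -> merged; set of 6 now {1, 4, 6}
Step 8: union(1, 0) -> merged; set of 1 now {0, 1, 4, 6, 7}
Step 9: union(10, 9) -> merged; set of 10 now {9, 10}
Step 10: union(11, 0) -> merged; set of 11 now {0, 1, 4, 6, 7, 11}
Component of 7: {0, 1, 4, 6, 7, 11}

Answer: 0, 1, 4, 6, 7, 11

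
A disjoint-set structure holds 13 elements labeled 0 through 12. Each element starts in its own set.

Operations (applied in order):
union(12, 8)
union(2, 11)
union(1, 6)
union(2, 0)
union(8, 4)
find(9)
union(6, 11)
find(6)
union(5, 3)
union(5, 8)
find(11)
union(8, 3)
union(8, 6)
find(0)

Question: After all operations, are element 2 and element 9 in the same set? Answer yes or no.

Step 1: union(12, 8) -> merged; set of 12 now {8, 12}
Step 2: union(2, 11) -> merged; set of 2 now {2, 11}
Step 3: union(1, 6) -> merged; set of 1 now {1, 6}
Step 4: union(2, 0) -> merged; set of 2 now {0, 2, 11}
Step 5: union(8, 4) -> merged; set of 8 now {4, 8, 12}
Step 6: find(9) -> no change; set of 9 is {9}
Step 7: union(6, 11) -> merged; set of 6 now {0, 1, 2, 6, 11}
Step 8: find(6) -> no change; set of 6 is {0, 1, 2, 6, 11}
Step 9: union(5, 3) -> merged; set of 5 now {3, 5}
Step 10: union(5, 8) -> merged; set of 5 now {3, 4, 5, 8, 12}
Step 11: find(11) -> no change; set of 11 is {0, 1, 2, 6, 11}
Step 12: union(8, 3) -> already same set; set of 8 now {3, 4, 5, 8, 12}
Step 13: union(8, 6) -> merged; set of 8 now {0, 1, 2, 3, 4, 5, 6, 8, 11, 12}
Step 14: find(0) -> no change; set of 0 is {0, 1, 2, 3, 4, 5, 6, 8, 11, 12}
Set of 2: {0, 1, 2, 3, 4, 5, 6, 8, 11, 12}; 9 is not a member.

Answer: no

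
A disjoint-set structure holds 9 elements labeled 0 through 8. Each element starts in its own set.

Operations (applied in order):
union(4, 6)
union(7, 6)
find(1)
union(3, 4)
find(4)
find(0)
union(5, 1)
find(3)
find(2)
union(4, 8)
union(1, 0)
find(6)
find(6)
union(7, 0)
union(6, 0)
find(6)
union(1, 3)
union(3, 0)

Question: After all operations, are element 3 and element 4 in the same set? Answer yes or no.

Step 1: union(4, 6) -> merged; set of 4 now {4, 6}
Step 2: union(7, 6) -> merged; set of 7 now {4, 6, 7}
Step 3: find(1) -> no change; set of 1 is {1}
Step 4: union(3, 4) -> merged; set of 3 now {3, 4, 6, 7}
Step 5: find(4) -> no change; set of 4 is {3, 4, 6, 7}
Step 6: find(0) -> no change; set of 0 is {0}
Step 7: union(5, 1) -> merged; set of 5 now {1, 5}
Step 8: find(3) -> no change; set of 3 is {3, 4, 6, 7}
Step 9: find(2) -> no change; set of 2 is {2}
Step 10: union(4, 8) -> merged; set of 4 now {3, 4, 6, 7, 8}
Step 11: union(1, 0) -> merged; set of 1 now {0, 1, 5}
Step 12: find(6) -> no change; set of 6 is {3, 4, 6, 7, 8}
Step 13: find(6) -> no change; set of 6 is {3, 4, 6, 7, 8}
Step 14: union(7, 0) -> merged; set of 7 now {0, 1, 3, 4, 5, 6, 7, 8}
Step 15: union(6, 0) -> already same set; set of 6 now {0, 1, 3, 4, 5, 6, 7, 8}
Step 16: find(6) -> no change; set of 6 is {0, 1, 3, 4, 5, 6, 7, 8}
Step 17: union(1, 3) -> already same set; set of 1 now {0, 1, 3, 4, 5, 6, 7, 8}
Step 18: union(3, 0) -> already same set; set of 3 now {0, 1, 3, 4, 5, 6, 7, 8}
Set of 3: {0, 1, 3, 4, 5, 6, 7, 8}; 4 is a member.

Answer: yes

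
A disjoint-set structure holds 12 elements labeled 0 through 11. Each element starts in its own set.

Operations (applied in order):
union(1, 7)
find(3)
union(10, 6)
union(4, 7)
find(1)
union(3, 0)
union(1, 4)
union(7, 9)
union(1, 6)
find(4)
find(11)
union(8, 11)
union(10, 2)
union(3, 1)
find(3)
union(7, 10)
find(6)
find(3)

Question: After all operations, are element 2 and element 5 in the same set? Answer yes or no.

Answer: no

Derivation:
Step 1: union(1, 7) -> merged; set of 1 now {1, 7}
Step 2: find(3) -> no change; set of 3 is {3}
Step 3: union(10, 6) -> merged; set of 10 now {6, 10}
Step 4: union(4, 7) -> merged; set of 4 now {1, 4, 7}
Step 5: find(1) -> no change; set of 1 is {1, 4, 7}
Step 6: union(3, 0) -> merged; set of 3 now {0, 3}
Step 7: union(1, 4) -> already same set; set of 1 now {1, 4, 7}
Step 8: union(7, 9) -> merged; set of 7 now {1, 4, 7, 9}
Step 9: union(1, 6) -> merged; set of 1 now {1, 4, 6, 7, 9, 10}
Step 10: find(4) -> no change; set of 4 is {1, 4, 6, 7, 9, 10}
Step 11: find(11) -> no change; set of 11 is {11}
Step 12: union(8, 11) -> merged; set of 8 now {8, 11}
Step 13: union(10, 2) -> merged; set of 10 now {1, 2, 4, 6, 7, 9, 10}
Step 14: union(3, 1) -> merged; set of 3 now {0, 1, 2, 3, 4, 6, 7, 9, 10}
Step 15: find(3) -> no change; set of 3 is {0, 1, 2, 3, 4, 6, 7, 9, 10}
Step 16: union(7, 10) -> already same set; set of 7 now {0, 1, 2, 3, 4, 6, 7, 9, 10}
Step 17: find(6) -> no change; set of 6 is {0, 1, 2, 3, 4, 6, 7, 9, 10}
Step 18: find(3) -> no change; set of 3 is {0, 1, 2, 3, 4, 6, 7, 9, 10}
Set of 2: {0, 1, 2, 3, 4, 6, 7, 9, 10}; 5 is not a member.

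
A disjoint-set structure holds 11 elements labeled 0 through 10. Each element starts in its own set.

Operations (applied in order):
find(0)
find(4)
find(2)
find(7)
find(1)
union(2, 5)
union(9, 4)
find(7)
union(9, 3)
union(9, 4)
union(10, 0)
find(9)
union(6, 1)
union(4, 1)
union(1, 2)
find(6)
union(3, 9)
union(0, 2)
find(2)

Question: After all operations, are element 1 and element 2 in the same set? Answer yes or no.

Answer: yes

Derivation:
Step 1: find(0) -> no change; set of 0 is {0}
Step 2: find(4) -> no change; set of 4 is {4}
Step 3: find(2) -> no change; set of 2 is {2}
Step 4: find(7) -> no change; set of 7 is {7}
Step 5: find(1) -> no change; set of 1 is {1}
Step 6: union(2, 5) -> merged; set of 2 now {2, 5}
Step 7: union(9, 4) -> merged; set of 9 now {4, 9}
Step 8: find(7) -> no change; set of 7 is {7}
Step 9: union(9, 3) -> merged; set of 9 now {3, 4, 9}
Step 10: union(9, 4) -> already same set; set of 9 now {3, 4, 9}
Step 11: union(10, 0) -> merged; set of 10 now {0, 10}
Step 12: find(9) -> no change; set of 9 is {3, 4, 9}
Step 13: union(6, 1) -> merged; set of 6 now {1, 6}
Step 14: union(4, 1) -> merged; set of 4 now {1, 3, 4, 6, 9}
Step 15: union(1, 2) -> merged; set of 1 now {1, 2, 3, 4, 5, 6, 9}
Step 16: find(6) -> no change; set of 6 is {1, 2, 3, 4, 5, 6, 9}
Step 17: union(3, 9) -> already same set; set of 3 now {1, 2, 3, 4, 5, 6, 9}
Step 18: union(0, 2) -> merged; set of 0 now {0, 1, 2, 3, 4, 5, 6, 9, 10}
Step 19: find(2) -> no change; set of 2 is {0, 1, 2, 3, 4, 5, 6, 9, 10}
Set of 1: {0, 1, 2, 3, 4, 5, 6, 9, 10}; 2 is a member.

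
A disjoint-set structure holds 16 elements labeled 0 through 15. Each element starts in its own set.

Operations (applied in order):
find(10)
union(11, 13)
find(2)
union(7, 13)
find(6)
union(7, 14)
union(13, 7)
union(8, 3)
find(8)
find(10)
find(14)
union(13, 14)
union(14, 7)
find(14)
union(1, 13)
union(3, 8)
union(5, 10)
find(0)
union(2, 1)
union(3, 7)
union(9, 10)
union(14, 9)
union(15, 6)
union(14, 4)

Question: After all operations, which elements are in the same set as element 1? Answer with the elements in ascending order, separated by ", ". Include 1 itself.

Step 1: find(10) -> no change; set of 10 is {10}
Step 2: union(11, 13) -> merged; set of 11 now {11, 13}
Step 3: find(2) -> no change; set of 2 is {2}
Step 4: union(7, 13) -> merged; set of 7 now {7, 11, 13}
Step 5: find(6) -> no change; set of 6 is {6}
Step 6: union(7, 14) -> merged; set of 7 now {7, 11, 13, 14}
Step 7: union(13, 7) -> already same set; set of 13 now {7, 11, 13, 14}
Step 8: union(8, 3) -> merged; set of 8 now {3, 8}
Step 9: find(8) -> no change; set of 8 is {3, 8}
Step 10: find(10) -> no change; set of 10 is {10}
Step 11: find(14) -> no change; set of 14 is {7, 11, 13, 14}
Step 12: union(13, 14) -> already same set; set of 13 now {7, 11, 13, 14}
Step 13: union(14, 7) -> already same set; set of 14 now {7, 11, 13, 14}
Step 14: find(14) -> no change; set of 14 is {7, 11, 13, 14}
Step 15: union(1, 13) -> merged; set of 1 now {1, 7, 11, 13, 14}
Step 16: union(3, 8) -> already same set; set of 3 now {3, 8}
Step 17: union(5, 10) -> merged; set of 5 now {5, 10}
Step 18: find(0) -> no change; set of 0 is {0}
Step 19: union(2, 1) -> merged; set of 2 now {1, 2, 7, 11, 13, 14}
Step 20: union(3, 7) -> merged; set of 3 now {1, 2, 3, 7, 8, 11, 13, 14}
Step 21: union(9, 10) -> merged; set of 9 now {5, 9, 10}
Step 22: union(14, 9) -> merged; set of 14 now {1, 2, 3, 5, 7, 8, 9, 10, 11, 13, 14}
Step 23: union(15, 6) -> merged; set of 15 now {6, 15}
Step 24: union(14, 4) -> merged; set of 14 now {1, 2, 3, 4, 5, 7, 8, 9, 10, 11, 13, 14}
Component of 1: {1, 2, 3, 4, 5, 7, 8, 9, 10, 11, 13, 14}

Answer: 1, 2, 3, 4, 5, 7, 8, 9, 10, 11, 13, 14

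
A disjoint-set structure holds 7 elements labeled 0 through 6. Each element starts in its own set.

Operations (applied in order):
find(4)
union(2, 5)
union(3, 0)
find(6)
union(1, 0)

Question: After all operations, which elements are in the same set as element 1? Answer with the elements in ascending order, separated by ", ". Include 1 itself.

Answer: 0, 1, 3

Derivation:
Step 1: find(4) -> no change; set of 4 is {4}
Step 2: union(2, 5) -> merged; set of 2 now {2, 5}
Step 3: union(3, 0) -> merged; set of 3 now {0, 3}
Step 4: find(6) -> no change; set of 6 is {6}
Step 5: union(1, 0) -> merged; set of 1 now {0, 1, 3}
Component of 1: {0, 1, 3}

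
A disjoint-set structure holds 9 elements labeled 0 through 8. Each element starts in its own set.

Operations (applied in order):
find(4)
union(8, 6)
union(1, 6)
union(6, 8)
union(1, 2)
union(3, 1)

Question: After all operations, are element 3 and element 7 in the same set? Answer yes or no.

Step 1: find(4) -> no change; set of 4 is {4}
Step 2: union(8, 6) -> merged; set of 8 now {6, 8}
Step 3: union(1, 6) -> merged; set of 1 now {1, 6, 8}
Step 4: union(6, 8) -> already same set; set of 6 now {1, 6, 8}
Step 5: union(1, 2) -> merged; set of 1 now {1, 2, 6, 8}
Step 6: union(3, 1) -> merged; set of 3 now {1, 2, 3, 6, 8}
Set of 3: {1, 2, 3, 6, 8}; 7 is not a member.

Answer: no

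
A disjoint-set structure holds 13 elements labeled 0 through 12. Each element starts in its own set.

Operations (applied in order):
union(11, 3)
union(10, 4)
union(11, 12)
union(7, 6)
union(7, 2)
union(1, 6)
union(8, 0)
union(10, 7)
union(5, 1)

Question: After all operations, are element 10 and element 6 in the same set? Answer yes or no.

Step 1: union(11, 3) -> merged; set of 11 now {3, 11}
Step 2: union(10, 4) -> merged; set of 10 now {4, 10}
Step 3: union(11, 12) -> merged; set of 11 now {3, 11, 12}
Step 4: union(7, 6) -> merged; set of 7 now {6, 7}
Step 5: union(7, 2) -> merged; set of 7 now {2, 6, 7}
Step 6: union(1, 6) -> merged; set of 1 now {1, 2, 6, 7}
Step 7: union(8, 0) -> merged; set of 8 now {0, 8}
Step 8: union(10, 7) -> merged; set of 10 now {1, 2, 4, 6, 7, 10}
Step 9: union(5, 1) -> merged; set of 5 now {1, 2, 4, 5, 6, 7, 10}
Set of 10: {1, 2, 4, 5, 6, 7, 10}; 6 is a member.

Answer: yes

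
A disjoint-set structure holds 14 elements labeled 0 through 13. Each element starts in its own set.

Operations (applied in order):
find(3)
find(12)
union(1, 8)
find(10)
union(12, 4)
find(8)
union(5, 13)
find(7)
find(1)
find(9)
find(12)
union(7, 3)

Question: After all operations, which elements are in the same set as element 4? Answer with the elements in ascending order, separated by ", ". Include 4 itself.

Step 1: find(3) -> no change; set of 3 is {3}
Step 2: find(12) -> no change; set of 12 is {12}
Step 3: union(1, 8) -> merged; set of 1 now {1, 8}
Step 4: find(10) -> no change; set of 10 is {10}
Step 5: union(12, 4) -> merged; set of 12 now {4, 12}
Step 6: find(8) -> no change; set of 8 is {1, 8}
Step 7: union(5, 13) -> merged; set of 5 now {5, 13}
Step 8: find(7) -> no change; set of 7 is {7}
Step 9: find(1) -> no change; set of 1 is {1, 8}
Step 10: find(9) -> no change; set of 9 is {9}
Step 11: find(12) -> no change; set of 12 is {4, 12}
Step 12: union(7, 3) -> merged; set of 7 now {3, 7}
Component of 4: {4, 12}

Answer: 4, 12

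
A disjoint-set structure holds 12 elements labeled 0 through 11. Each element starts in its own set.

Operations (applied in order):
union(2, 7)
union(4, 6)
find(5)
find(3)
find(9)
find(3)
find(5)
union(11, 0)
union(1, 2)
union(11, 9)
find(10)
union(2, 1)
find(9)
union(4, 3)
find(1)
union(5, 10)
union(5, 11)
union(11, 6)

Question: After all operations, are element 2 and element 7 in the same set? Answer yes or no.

Step 1: union(2, 7) -> merged; set of 2 now {2, 7}
Step 2: union(4, 6) -> merged; set of 4 now {4, 6}
Step 3: find(5) -> no change; set of 5 is {5}
Step 4: find(3) -> no change; set of 3 is {3}
Step 5: find(9) -> no change; set of 9 is {9}
Step 6: find(3) -> no change; set of 3 is {3}
Step 7: find(5) -> no change; set of 5 is {5}
Step 8: union(11, 0) -> merged; set of 11 now {0, 11}
Step 9: union(1, 2) -> merged; set of 1 now {1, 2, 7}
Step 10: union(11, 9) -> merged; set of 11 now {0, 9, 11}
Step 11: find(10) -> no change; set of 10 is {10}
Step 12: union(2, 1) -> already same set; set of 2 now {1, 2, 7}
Step 13: find(9) -> no change; set of 9 is {0, 9, 11}
Step 14: union(4, 3) -> merged; set of 4 now {3, 4, 6}
Step 15: find(1) -> no change; set of 1 is {1, 2, 7}
Step 16: union(5, 10) -> merged; set of 5 now {5, 10}
Step 17: union(5, 11) -> merged; set of 5 now {0, 5, 9, 10, 11}
Step 18: union(11, 6) -> merged; set of 11 now {0, 3, 4, 5, 6, 9, 10, 11}
Set of 2: {1, 2, 7}; 7 is a member.

Answer: yes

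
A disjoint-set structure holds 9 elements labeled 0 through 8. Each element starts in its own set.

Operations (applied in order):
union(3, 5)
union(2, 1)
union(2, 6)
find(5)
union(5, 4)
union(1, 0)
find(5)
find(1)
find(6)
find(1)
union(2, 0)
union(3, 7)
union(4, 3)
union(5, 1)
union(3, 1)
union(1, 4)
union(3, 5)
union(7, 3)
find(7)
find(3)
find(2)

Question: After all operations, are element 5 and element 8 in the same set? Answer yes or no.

Step 1: union(3, 5) -> merged; set of 3 now {3, 5}
Step 2: union(2, 1) -> merged; set of 2 now {1, 2}
Step 3: union(2, 6) -> merged; set of 2 now {1, 2, 6}
Step 4: find(5) -> no change; set of 5 is {3, 5}
Step 5: union(5, 4) -> merged; set of 5 now {3, 4, 5}
Step 6: union(1, 0) -> merged; set of 1 now {0, 1, 2, 6}
Step 7: find(5) -> no change; set of 5 is {3, 4, 5}
Step 8: find(1) -> no change; set of 1 is {0, 1, 2, 6}
Step 9: find(6) -> no change; set of 6 is {0, 1, 2, 6}
Step 10: find(1) -> no change; set of 1 is {0, 1, 2, 6}
Step 11: union(2, 0) -> already same set; set of 2 now {0, 1, 2, 6}
Step 12: union(3, 7) -> merged; set of 3 now {3, 4, 5, 7}
Step 13: union(4, 3) -> already same set; set of 4 now {3, 4, 5, 7}
Step 14: union(5, 1) -> merged; set of 5 now {0, 1, 2, 3, 4, 5, 6, 7}
Step 15: union(3, 1) -> already same set; set of 3 now {0, 1, 2, 3, 4, 5, 6, 7}
Step 16: union(1, 4) -> already same set; set of 1 now {0, 1, 2, 3, 4, 5, 6, 7}
Step 17: union(3, 5) -> already same set; set of 3 now {0, 1, 2, 3, 4, 5, 6, 7}
Step 18: union(7, 3) -> already same set; set of 7 now {0, 1, 2, 3, 4, 5, 6, 7}
Step 19: find(7) -> no change; set of 7 is {0, 1, 2, 3, 4, 5, 6, 7}
Step 20: find(3) -> no change; set of 3 is {0, 1, 2, 3, 4, 5, 6, 7}
Step 21: find(2) -> no change; set of 2 is {0, 1, 2, 3, 4, 5, 6, 7}
Set of 5: {0, 1, 2, 3, 4, 5, 6, 7}; 8 is not a member.

Answer: no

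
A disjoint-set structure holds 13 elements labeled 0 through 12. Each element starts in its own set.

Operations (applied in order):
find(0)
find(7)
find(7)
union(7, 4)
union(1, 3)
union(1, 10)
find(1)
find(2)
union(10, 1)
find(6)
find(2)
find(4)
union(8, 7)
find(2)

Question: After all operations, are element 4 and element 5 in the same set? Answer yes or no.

Step 1: find(0) -> no change; set of 0 is {0}
Step 2: find(7) -> no change; set of 7 is {7}
Step 3: find(7) -> no change; set of 7 is {7}
Step 4: union(7, 4) -> merged; set of 7 now {4, 7}
Step 5: union(1, 3) -> merged; set of 1 now {1, 3}
Step 6: union(1, 10) -> merged; set of 1 now {1, 3, 10}
Step 7: find(1) -> no change; set of 1 is {1, 3, 10}
Step 8: find(2) -> no change; set of 2 is {2}
Step 9: union(10, 1) -> already same set; set of 10 now {1, 3, 10}
Step 10: find(6) -> no change; set of 6 is {6}
Step 11: find(2) -> no change; set of 2 is {2}
Step 12: find(4) -> no change; set of 4 is {4, 7}
Step 13: union(8, 7) -> merged; set of 8 now {4, 7, 8}
Step 14: find(2) -> no change; set of 2 is {2}
Set of 4: {4, 7, 8}; 5 is not a member.

Answer: no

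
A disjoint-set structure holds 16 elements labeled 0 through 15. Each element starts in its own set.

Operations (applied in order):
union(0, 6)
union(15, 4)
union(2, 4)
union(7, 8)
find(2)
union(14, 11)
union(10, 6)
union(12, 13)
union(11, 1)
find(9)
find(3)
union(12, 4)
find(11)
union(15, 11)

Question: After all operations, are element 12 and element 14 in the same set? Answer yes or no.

Step 1: union(0, 6) -> merged; set of 0 now {0, 6}
Step 2: union(15, 4) -> merged; set of 15 now {4, 15}
Step 3: union(2, 4) -> merged; set of 2 now {2, 4, 15}
Step 4: union(7, 8) -> merged; set of 7 now {7, 8}
Step 5: find(2) -> no change; set of 2 is {2, 4, 15}
Step 6: union(14, 11) -> merged; set of 14 now {11, 14}
Step 7: union(10, 6) -> merged; set of 10 now {0, 6, 10}
Step 8: union(12, 13) -> merged; set of 12 now {12, 13}
Step 9: union(11, 1) -> merged; set of 11 now {1, 11, 14}
Step 10: find(9) -> no change; set of 9 is {9}
Step 11: find(3) -> no change; set of 3 is {3}
Step 12: union(12, 4) -> merged; set of 12 now {2, 4, 12, 13, 15}
Step 13: find(11) -> no change; set of 11 is {1, 11, 14}
Step 14: union(15, 11) -> merged; set of 15 now {1, 2, 4, 11, 12, 13, 14, 15}
Set of 12: {1, 2, 4, 11, 12, 13, 14, 15}; 14 is a member.

Answer: yes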